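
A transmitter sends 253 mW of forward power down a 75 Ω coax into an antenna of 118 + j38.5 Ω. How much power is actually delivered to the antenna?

P_delivered ≈ 231 mW

|Γ| = |(43 + j38.5)/(193 + j38.5)| = 0.293
|Γ|² = 0.086
P_refl = |Γ|²·P_inc = 21.8 mW, P_del = (1 − |Γ|²)·P_inc = 231 mW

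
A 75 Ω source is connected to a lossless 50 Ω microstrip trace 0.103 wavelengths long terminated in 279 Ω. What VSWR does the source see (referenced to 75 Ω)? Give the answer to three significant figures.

βl = 2π × 0.103 = 37.1°
tan(βl) = 0.756
Z_in = Z_0·(Z_L + jZ_0·tanβl)/(Z_0 + jZ_L·tanβl) = 23.3 − j60.6 Ω
Γ_s = (Z_in − Z_s)/(Z_in + Z_s) = (-51.7 − j60.6)/(98.3 − j60.6), |Γ_s| = 0.689
VSWR = (1 + |Γ_s|)/(1 − |Γ_s|)

VSWR ≈ 5.44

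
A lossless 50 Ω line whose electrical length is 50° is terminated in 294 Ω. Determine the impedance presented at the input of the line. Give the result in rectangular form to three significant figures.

tan(βl) = tan(50°) = 1.19
Z_in = Z_0·(Z_L + jZ_0·tanβl)/(Z_0 + jZ_L·tanβl)
     = 50·(294 + j59.6)/(50 + j350)

Z_in ≈ 14.2 − j39.9 Ω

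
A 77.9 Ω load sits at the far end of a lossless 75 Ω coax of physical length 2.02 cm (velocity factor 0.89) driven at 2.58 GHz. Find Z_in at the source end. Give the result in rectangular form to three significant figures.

λ = v/f = 0.89·c / 2.58 GHz = 0.103 m
βl = 2π·l/λ = 2π × 0.195 = 70.3°
tan(βl) = tan(70.3°) = 2.79
Z_in = Z_0·(Z_L + jZ_0·tanβl)/(Z_0 + jZ_L·tanβl)
     = 75·(77.9 + j209)/(75 + j217)

Z_in ≈ 72.8 − j1.76 Ω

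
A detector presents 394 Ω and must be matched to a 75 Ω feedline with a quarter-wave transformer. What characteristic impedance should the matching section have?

Z_qwt ≈ 172 Ω

Z_qwt = √(Z_0·R_L) = √(75 × 394) = √29550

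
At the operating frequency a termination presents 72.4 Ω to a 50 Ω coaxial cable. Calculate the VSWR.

VSWR ≈ 1.45

Γ = (72.4 − 50)/(72.4 + 50) = 0.183
VSWR = (1 + 0.183)/(1 − 0.183)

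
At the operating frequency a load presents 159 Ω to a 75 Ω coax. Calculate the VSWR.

For a purely resistive load, VSWR = R_L/Z_0 or Z_0/R_L (whichever > 1) = 159/75

VSWR ≈ 2.12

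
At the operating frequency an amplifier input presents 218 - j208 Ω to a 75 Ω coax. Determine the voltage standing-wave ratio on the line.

VSWR ≈ 5.72

Γ = (Z_L − Z_0)/(Z_L + Z_0) = (143 − j208)/(293 − j208)
|Γ| = 252/359 = 0.702
VSWR = (1 + |Γ|)/(1 − |Γ|) = 1.7/0.298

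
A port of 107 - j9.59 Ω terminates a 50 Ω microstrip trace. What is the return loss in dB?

RL ≈ 8.7 dB

Γ = (57 − j9.59)/(157 − j9.59), |Γ| = 0.367
RL = −20·log₁₀|Γ| = −20·log₁₀(0.367)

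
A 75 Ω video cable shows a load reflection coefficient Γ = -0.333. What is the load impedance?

Z_L ≈ 37.5 Ω

Z_L = Z_0·(1 + Γ)/(1 − Γ) = 75·(0.667)/(1.33)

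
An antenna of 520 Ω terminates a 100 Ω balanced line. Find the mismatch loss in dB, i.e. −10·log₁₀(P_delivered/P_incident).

mismatch loss ≈ 2.67 dB

Γ = (520 − 100)/(520 + 100) = 0.677
|Γ|² = 0.459, so P_del/P_inc = 1 − |Γ|² = 0.541
ML = −10·log₁₀(1 − |Γ|²)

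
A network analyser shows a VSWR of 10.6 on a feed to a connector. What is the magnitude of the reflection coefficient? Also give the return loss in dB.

|Γ| = (S − 1)/(S + 1) = (10.6 − 1)/(10.6 + 1) = 9.6/11.6
RL = −20·log₁₀|Γ| = −20·log₁₀(0.828)

|Γ| ≈ 0.828; return loss ≈ 1.64 dB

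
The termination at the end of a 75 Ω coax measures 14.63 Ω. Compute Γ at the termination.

Γ = -0.674

Γ = (Z_L − Z_0)/(Z_L + Z_0) = (14.63 − 75)/(14.63 + 75) = -60.37/89.63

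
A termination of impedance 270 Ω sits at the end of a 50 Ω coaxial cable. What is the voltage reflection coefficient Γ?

Γ = 0.688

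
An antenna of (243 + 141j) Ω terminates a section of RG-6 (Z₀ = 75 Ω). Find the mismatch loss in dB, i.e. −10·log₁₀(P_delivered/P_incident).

Γ = (168 + j141)/(318 + j141), |Γ| = 0.631
|Γ|² = 0.398, so P_del/P_inc = 1 − |Γ|² = 0.602
ML = −10·log₁₀(1 − |Γ|²)

mismatch loss ≈ 2.2 dB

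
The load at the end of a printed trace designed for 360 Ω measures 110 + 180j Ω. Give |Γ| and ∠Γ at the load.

Γ = (Z_L − Z_0)/(Z_L + Z_0) = (-250 + j180)/(470 + j180)
|Γ| = 308/503 = 0.612

Γ ≈ 0.612 ∠ 123°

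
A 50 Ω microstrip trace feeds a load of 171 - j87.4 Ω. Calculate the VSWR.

Γ = (Z_L − Z_0)/(Z_L + Z_0) = (121 − j87.4)/(221 − j87.4)
|Γ| = 149/238 = 0.628
VSWR = (1 + |Γ|)/(1 − |Γ|) = 1.63/0.372

VSWR ≈ 4.38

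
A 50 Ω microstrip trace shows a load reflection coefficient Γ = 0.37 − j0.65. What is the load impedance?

Z_L ≈ 26.9 − j79.3 Ω

Z_L = Z_0·(1 + Γ)/(1 − Γ) = 50·(1.37 − j0.65)/(0.63 + j0.65)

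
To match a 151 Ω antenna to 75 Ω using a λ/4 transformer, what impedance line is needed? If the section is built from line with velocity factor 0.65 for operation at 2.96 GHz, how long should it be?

Z_qwt ≈ 106 Ω; length ≈ 1.65 cm

Z_qwt = √(Z_0·R_L) = √(75 × 151) = √11320
λ = 0.65·c/f = 0.0659 m, so l = λ/4 = 0.0165 m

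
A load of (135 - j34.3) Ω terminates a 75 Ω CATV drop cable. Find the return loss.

Γ = (60 − j34.3)/(210 − j34.3), |Γ| = 0.325
RL = −20·log₁₀|Γ| = −20·log₁₀(0.325)

RL ≈ 9.77 dB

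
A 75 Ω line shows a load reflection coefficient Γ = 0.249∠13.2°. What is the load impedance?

Z_L = Z_0·(1 + Γ)/(1 − Γ) = 75·(1.24 + j0.0569)/(0.758 − j0.0569)

Z_L ≈ 122 + j14.8 Ω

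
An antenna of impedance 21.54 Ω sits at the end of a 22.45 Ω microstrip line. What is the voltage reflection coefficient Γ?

Γ = -0.0207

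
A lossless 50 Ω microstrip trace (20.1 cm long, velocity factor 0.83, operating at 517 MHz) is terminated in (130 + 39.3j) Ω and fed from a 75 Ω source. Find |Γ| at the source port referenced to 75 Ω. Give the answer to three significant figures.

|Γ| ≈ 0.479

λ = v/f = 0.83·c / 517 MHz = 0.482 m
βl = 2π·l/λ = 2π × 0.417 = 150°
tan(βl) = -0.572
Z_in = Z_0·(Z_L + jZ_0·tanβl)/(Z_0 + jZ_L·tanβl) = 40 + j48.4 Ω
Γ_s = (Z_in − Z_s)/(Z_in + Z_s) = (-35 + j48.4)/(115 + j48.4), |Γ_s| = 0.479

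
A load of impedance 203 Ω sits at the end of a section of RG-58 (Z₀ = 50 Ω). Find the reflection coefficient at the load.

Γ = 0.605

Γ = (Z_L − Z_0)/(Z_L + Z_0) = (203 − 50)/(203 + 50) = 153/253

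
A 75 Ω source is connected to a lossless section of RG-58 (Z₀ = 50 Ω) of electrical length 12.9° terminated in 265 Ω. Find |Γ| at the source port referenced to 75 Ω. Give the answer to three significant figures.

|Γ| ≈ 0.58

tan(βl) = 0.229
Z_in = Z_0·(Z_L + jZ_0·tanβl)/(Z_0 + jZ_L·tanβl) = 113 − j125 Ω
Γ_s = (Z_in − Z_s)/(Z_in + Z_s) = (37.8 − j125)/(188 − j125), |Γ_s| = 0.58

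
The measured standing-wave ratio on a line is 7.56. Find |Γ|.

|Γ| ≈ 0.766

|Γ| = (S − 1)/(S + 1) = (7.56 − 1)/(7.56 + 1) = 6.56/8.56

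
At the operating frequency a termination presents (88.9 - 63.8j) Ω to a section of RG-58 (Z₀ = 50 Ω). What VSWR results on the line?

VSWR ≈ 2.91

Γ = (Z_L − Z_0)/(Z_L + Z_0) = (38.9 − j63.8)/(138.9 − j63.8)
|Γ| = 74.7/153 = 0.489
VSWR = (1 + |Γ|)/(1 − |Γ|) = 1.49/0.511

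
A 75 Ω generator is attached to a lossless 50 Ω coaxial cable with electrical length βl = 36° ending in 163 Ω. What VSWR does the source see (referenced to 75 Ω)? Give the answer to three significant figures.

VSWR ≈ 3.17

tan(βl) = 0.727
Z_in = Z_0·(Z_L + jZ_0·tanβl)/(Z_0 + jZ_L·tanβl) = 37.7 − j52.9 Ω
Γ_s = (Z_in − Z_s)/(Z_in + Z_s) = (-37.3 − j52.9)/(113 − j52.9), |Γ_s| = 0.52
VSWR = (1 + |Γ_s|)/(1 − |Γ_s|)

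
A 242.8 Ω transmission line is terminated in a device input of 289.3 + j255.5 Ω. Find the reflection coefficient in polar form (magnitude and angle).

Γ ≈ 0.44 ∠ 54°

Γ = (Z_L − Z_0)/(Z_L + Z_0) = (46.5 + j255.5)/(532.1 + j255.5)
|Γ| = 260/590 = 0.44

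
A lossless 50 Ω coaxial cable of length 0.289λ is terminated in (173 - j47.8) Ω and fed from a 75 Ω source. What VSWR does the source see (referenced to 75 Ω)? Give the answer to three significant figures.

βl = 2π × 0.289 = 104°
tan(βl) = -4
Z_in = Z_0·(Z_L + jZ_0·tanβl)/(Z_0 + jZ_L·tanβl) = 14.7 + j15.5 Ω
Γ_s = (Z_in − Z_s)/(Z_in + Z_s) = (-60.3 + j15.5)/(89.7 + j15.5), |Γ_s| = 0.683
VSWR = (1 + |Γ_s|)/(1 − |Γ_s|)

VSWR ≈ 5.31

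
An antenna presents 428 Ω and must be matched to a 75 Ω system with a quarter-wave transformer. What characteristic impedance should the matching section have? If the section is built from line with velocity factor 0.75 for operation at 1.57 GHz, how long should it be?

Z_qwt = √(Z_0·R_L) = √(75 × 428) = √32100
λ = 0.75·c/f = 0.143 m, so l = λ/4 = 0.0358 m

Z_qwt ≈ 179 Ω; length ≈ 3.58 cm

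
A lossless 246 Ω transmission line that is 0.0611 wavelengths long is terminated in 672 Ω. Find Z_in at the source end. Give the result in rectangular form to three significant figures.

Z_in ≈ 352 − j290 Ω

βl = 2π × 0.0611 = 22°
tan(βl) = tan(22°) = 0.404
Z_in = Z_0·(Z_L + jZ_0·tanβl)/(Z_0 + jZ_L·tanβl)
     = 246·(672 + j99.4)/(246 + j271)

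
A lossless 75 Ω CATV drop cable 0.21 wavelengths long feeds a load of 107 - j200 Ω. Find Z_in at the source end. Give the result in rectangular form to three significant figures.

Z_in ≈ 10.8 + j2.83 Ω

βl = 2π × 0.21 = 75.6°
tan(βl) = tan(75.6°) = 3.89
Z_in = Z_0·(Z_L + jZ_0·tanβl)/(Z_0 + jZ_L·tanβl)
     = 75·(107 + j92.1)/(854 + j417)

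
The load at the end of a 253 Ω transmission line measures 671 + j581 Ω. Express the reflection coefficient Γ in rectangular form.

Γ = (Z_L − Z_0)/(Z_L + Z_0) = (418 + j581)/(924 + j581)

Γ ≈ 0.608 + j0.247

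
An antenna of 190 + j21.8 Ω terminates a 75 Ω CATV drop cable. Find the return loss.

RL ≈ 7.13 dB

Γ = (115 + j21.8)/(265 + j21.8), |Γ| = 0.44
RL = −20·log₁₀|Γ| = −20·log₁₀(0.44)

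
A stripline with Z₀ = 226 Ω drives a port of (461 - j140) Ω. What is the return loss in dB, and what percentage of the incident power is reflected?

RL ≈ 8.18 dB; 15.2% of incident power reflected

Γ = (235 − j140)/(687 − j140), |Γ| = 0.39
RL = −20·log₁₀(0.39) = 8.18 dB
P_refl/P_inc = |Γ|² = 0.152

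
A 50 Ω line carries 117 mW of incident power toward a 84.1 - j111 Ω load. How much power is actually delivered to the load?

|Γ| = |(34.1 − j111)/(134.1 − j111)| = 0.667
|Γ|² = 0.445
P_refl = |Γ|²·P_inc = 52.1 mW, P_del = (1 − |Γ|²)·P_inc = 64.9 mW

P_delivered ≈ 64.9 mW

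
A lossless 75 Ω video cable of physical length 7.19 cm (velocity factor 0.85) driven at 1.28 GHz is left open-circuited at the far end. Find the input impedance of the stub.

Z_in ≈ +j62.8 Ω

λ = v/f = 0.85·c / 1.28 GHz = 0.199 m
βl = 2π·l/λ = 2π × 0.361 = 130°
tan(βl) = -1.19
For an open-circuited stub, Z_in = −jZ_0·cot(βl) = −jZ_0/tan(βl)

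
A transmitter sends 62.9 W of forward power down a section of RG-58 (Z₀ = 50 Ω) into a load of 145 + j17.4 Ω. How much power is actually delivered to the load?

|Γ| = |(95 + j17.4)/(195 + j17.4)| = 0.493
|Γ|² = 0.243
P_refl = |Γ|²·P_inc = 15.3 W, P_del = (1 − |Γ|²)·P_inc = 47.6 W

P_delivered ≈ 47.6 W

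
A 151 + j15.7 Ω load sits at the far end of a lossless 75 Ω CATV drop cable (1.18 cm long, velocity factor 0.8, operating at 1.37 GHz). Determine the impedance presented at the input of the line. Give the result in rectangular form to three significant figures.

λ = v/f = 0.8·c / 1.37 GHz = 0.175 m
βl = 2π·l/λ = 2π × 0.0674 = 24.2°
tan(βl) = tan(24.2°) = 0.45
Z_in = Z_0·(Z_L + jZ_0·tanβl)/(Z_0 + jZ_L·tanβl)
     = 75·(151 + j49.5)/(67.9 + j68)

Z_in ≈ 111 − j56.1 Ω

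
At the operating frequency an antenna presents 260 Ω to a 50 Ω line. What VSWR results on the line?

Γ = (260 − 50)/(260 + 50) = 0.677
VSWR = (1 + 0.677)/(1 − 0.677)

VSWR ≈ 5.2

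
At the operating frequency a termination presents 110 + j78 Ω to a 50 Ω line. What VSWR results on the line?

Γ = (Z_L − Z_0)/(Z_L + Z_0) = (60 + j78)/(160 + j78)
|Γ| = 98.4/178 = 0.553
VSWR = (1 + |Γ|)/(1 − |Γ|) = 1.55/0.447

VSWR ≈ 3.47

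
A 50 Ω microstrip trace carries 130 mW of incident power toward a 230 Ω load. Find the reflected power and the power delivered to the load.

Γ = (230 − 50)/(230 + 50) = 0.643
|Γ|² = 0.413
P_refl = |Γ|²·P_inc = 53.7 mW, P_del = (1 − |Γ|²)·P_inc = 76.3 mW

P_reflected ≈ 53.7 mW; P_delivered ≈ 76.3 mW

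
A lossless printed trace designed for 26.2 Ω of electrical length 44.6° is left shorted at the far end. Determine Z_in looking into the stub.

tan(βl) = 0.986
For a shorted stub, Z_in = jZ_0·tan(βl)

Z_in ≈ +j25.8 Ω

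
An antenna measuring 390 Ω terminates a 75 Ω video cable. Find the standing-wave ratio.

VSWR ≈ 5.2

For a purely resistive load, VSWR = R_L/Z_0 or Z_0/R_L (whichever > 1) = 390/75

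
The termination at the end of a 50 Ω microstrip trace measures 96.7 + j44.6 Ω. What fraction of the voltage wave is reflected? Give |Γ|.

Γ = (Z_L − Z_0)/(Z_L + Z_0) = (46.7 + j44.6)/(146.7 + j44.6)
|Γ| = 64.6/153

|Γ| ≈ 0.421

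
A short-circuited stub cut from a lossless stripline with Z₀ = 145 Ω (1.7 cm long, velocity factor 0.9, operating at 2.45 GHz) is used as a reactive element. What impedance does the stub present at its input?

Z_in ≈ +j211 Ω

λ = v/f = 0.9·c / 2.45 GHz = 0.11 m
βl = 2π·l/λ = 2π × 0.154 = 55.5°
tan(βl) = 1.46
For a short-circuited stub, Z_in = jZ_0·tan(βl)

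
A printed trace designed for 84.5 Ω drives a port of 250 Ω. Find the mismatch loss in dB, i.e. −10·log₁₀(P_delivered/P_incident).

mismatch loss ≈ 1.22 dB

Γ = (250 − 84.5)/(250 + 84.5) = 0.495
|Γ|² = 0.245, so P_del/P_inc = 1 − |Γ|² = 0.755
ML = −10·log₁₀(1 − |Γ|²)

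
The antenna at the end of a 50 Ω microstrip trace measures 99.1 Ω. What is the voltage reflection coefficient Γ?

Γ = (Z_L − Z_0)/(Z_L + Z_0) = (99.1 − 50)/(99.1 + 50) = 49.1/149.1

Γ = 0.329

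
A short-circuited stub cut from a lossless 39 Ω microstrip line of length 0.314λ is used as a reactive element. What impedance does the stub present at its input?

Z_in ≈ −j91.7 Ω

βl = 2π × 0.314 = 113°
tan(βl) = -2.35
For a short-circuited stub, Z_in = jZ_0·tan(βl)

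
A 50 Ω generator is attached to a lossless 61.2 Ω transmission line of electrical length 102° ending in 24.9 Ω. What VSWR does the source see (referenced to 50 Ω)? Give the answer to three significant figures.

tan(βl) = -4.7
Z_in = Z_0·(Z_L + jZ_0·tanβl)/(Z_0 + jZ_L·tanβl) = 124 − j51.5 Ω
Γ_s = (Z_in − Z_s)/(Z_in + Z_s) = (73.5 − j51.5)/(174 − j51.5), |Γ_s| = 0.496
VSWR = (1 + |Γ_s|)/(1 − |Γ_s|)

VSWR ≈ 2.97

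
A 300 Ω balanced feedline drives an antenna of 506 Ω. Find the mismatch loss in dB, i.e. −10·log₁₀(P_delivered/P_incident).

mismatch loss ≈ 0.293 dB

Γ = (506 − 300)/(506 + 300) = 0.256
|Γ|² = 0.0653, so P_del/P_inc = 1 − |Γ|² = 0.935
ML = −10·log₁₀(1 − |Γ|²)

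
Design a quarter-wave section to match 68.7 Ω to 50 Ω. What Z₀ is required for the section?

Z_qwt ≈ 58.6 Ω

Z_qwt = √(Z_0·R_L) = √(50 × 68.7) = √3435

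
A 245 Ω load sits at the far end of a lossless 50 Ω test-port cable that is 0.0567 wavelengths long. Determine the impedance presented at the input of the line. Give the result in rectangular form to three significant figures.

Z_in ≈ 64.5 − j99 Ω

βl = 2π × 0.0567 = 20.4°
tan(βl) = tan(20.4°) = 0.372
Z_in = Z_0·(Z_L + jZ_0·tanβl)/(Z_0 + jZ_L·tanβl)
     = 50·(245 + j18.6)/(50 + j91.2)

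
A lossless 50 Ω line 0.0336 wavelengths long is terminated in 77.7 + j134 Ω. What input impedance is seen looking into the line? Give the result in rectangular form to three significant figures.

Z_in ≈ 278 + j122 Ω

βl = 2π × 0.0336 = 12.1°
tan(βl) = tan(12.1°) = 0.214
Z_in = Z_0·(Z_L + jZ_0·tanβl)/(Z_0 + jZ_L·tanβl)
     = 50·(77.7 + j145)/(21.3 + j16.7)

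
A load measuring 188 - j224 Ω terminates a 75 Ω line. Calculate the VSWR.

VSWR ≈ 6.31

Γ = (Z_L − Z_0)/(Z_L + Z_0) = (113 − j224)/(263 − j224)
|Γ| = 251/345 = 0.726
VSWR = (1 + |Γ|)/(1 − |Γ|) = 1.73/0.274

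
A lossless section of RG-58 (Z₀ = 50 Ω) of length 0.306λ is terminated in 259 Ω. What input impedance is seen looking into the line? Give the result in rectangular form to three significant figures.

Z_in ≈ 10.9 + j17.6 Ω

βl = 2π × 0.306 = 110°
tan(βl) = tan(110°) = -2.72
Z_in = Z_0·(Z_L + jZ_0·tanβl)/(Z_0 + jZ_L·tanβl)
     = 50·(259 − j136)/(50 − j705)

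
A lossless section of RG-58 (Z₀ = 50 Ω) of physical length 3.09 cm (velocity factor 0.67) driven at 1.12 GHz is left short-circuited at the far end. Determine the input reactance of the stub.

λ = v/f = 0.67·c / 1.12 GHz = 0.179 m
βl = 2π·l/λ = 2π × 0.172 = 62°
tan(βl) = 1.88
For a short-circuited stub, Z_in = jZ_0·tan(βl)

X_in ≈ 94 Ω (inductive)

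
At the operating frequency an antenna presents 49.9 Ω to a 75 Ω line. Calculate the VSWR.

VSWR ≈ 1.5

For a purely resistive load, VSWR = R_L/Z_0 or Z_0/R_L (whichever > 1) = 75/49.9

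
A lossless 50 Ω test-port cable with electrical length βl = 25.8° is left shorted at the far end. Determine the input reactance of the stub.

X_in ≈ 24.2 Ω (inductive)

tan(βl) = 0.483
For a shorted stub, Z_in = jZ_0·tan(βl)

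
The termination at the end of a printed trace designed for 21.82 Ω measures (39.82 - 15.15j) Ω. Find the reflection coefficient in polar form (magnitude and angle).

Γ ≈ 0.371 ∠ -26.3°

Γ = (Z_L − Z_0)/(Z_L + Z_0) = (18 − j15.15)/(61.64 − j15.15)
|Γ| = 23.5/63.5 = 0.371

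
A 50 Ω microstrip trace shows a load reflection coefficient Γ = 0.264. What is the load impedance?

Z_L ≈ 85.9 Ω

Z_L = Z_0·(1 + Γ)/(1 − Γ) = 50·(1.26)/(0.736)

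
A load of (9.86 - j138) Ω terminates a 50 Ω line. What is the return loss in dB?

Γ = (-40.14 − j138)/(59.86 − j138), |Γ| = 0.955
RL = −20·log₁₀|Γ| = −20·log₁₀(0.955)

RL ≈ 0.396 dB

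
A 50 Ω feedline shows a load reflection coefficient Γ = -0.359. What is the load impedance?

Z_L = Z_0·(1 + Γ)/(1 − Γ) = 50·(0.641)/(1.36)

Z_L ≈ 23.6 Ω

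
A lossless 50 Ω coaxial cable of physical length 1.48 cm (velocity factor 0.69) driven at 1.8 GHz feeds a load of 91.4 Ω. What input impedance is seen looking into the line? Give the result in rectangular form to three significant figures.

λ = v/f = 0.69·c / 1.8 GHz = 0.115 m
βl = 2π·l/λ = 2π × 0.129 = 46.3°
tan(βl) = tan(46.3°) = 1.05
Z_in = Z_0·(Z_L + jZ_0·tanβl)/(Z_0 + jZ_L·tanβl)
     = 50·(91.4 + j52.4)/(50 + j95.7)

Z_in ≈ 41.1 − j26.3 Ω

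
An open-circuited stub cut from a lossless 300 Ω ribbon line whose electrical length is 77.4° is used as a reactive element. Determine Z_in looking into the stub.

tan(βl) = 4.47
For an open-circuited stub, Z_in = −jZ_0·cot(βl) = −jZ_0/tan(βl)

Z_in ≈ −j67.1 Ω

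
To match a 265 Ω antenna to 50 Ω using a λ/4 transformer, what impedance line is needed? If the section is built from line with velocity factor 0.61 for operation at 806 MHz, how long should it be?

Z_qwt ≈ 115 Ω; length ≈ 5.68 cm

Z_qwt = √(Z_0·R_L) = √(50 × 265) = √13250
λ = 0.61·c/f = 0.227 m, so l = λ/4 = 0.0568 m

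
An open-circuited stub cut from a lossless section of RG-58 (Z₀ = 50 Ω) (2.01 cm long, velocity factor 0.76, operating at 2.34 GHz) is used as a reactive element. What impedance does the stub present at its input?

Z_in ≈ −j14.1 Ω

λ = v/f = 0.76·c / 2.34 GHz = 0.0974 m
βl = 2π·l/λ = 2π × 0.206 = 74.3°
tan(βl) = 3.55
For an open-circuited stub, Z_in = −jZ_0·cot(βl) = −jZ_0/tan(βl)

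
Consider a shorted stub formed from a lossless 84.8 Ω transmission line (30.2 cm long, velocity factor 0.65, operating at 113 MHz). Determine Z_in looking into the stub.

Z_in ≈ +j166 Ω

λ = v/f = 0.65·c / 113 MHz = 1.73 m
βl = 2π·l/λ = 2π × 0.175 = 63°
tan(βl) = 1.96
For a shorted stub, Z_in = jZ_0·tan(βl)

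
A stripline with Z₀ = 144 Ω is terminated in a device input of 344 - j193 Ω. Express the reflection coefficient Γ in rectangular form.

Γ ≈ 0.49 − j0.202

Γ = (Z_L − Z_0)/(Z_L + Z_0) = (200 − j193)/(488 − j193)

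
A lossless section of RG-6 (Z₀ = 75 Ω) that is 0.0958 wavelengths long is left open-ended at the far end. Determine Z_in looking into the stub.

βl = 2π × 0.0958 = 34.5°
tan(βl) = 0.687
For an open-ended stub, Z_in = −jZ_0·cot(βl) = −jZ_0/tan(βl)

Z_in ≈ −j109 Ω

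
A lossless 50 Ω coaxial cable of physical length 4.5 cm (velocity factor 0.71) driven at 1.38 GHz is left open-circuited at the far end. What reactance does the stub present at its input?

X_in ≈ 13.4 Ω (inductive)

λ = v/f = 0.71·c / 1.38 GHz = 0.154 m
βl = 2π·l/λ = 2π × 0.292 = 105°
tan(βl) = -3.74
For an open-circuited stub, Z_in = −jZ_0·cot(βl) = −jZ_0/tan(βl)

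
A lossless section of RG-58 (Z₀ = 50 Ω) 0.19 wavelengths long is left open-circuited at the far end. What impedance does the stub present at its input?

βl = 2π × 0.19 = 68.4°
tan(βl) = 2.53
For an open-circuited stub, Z_in = −jZ_0·cot(βl) = −jZ_0/tan(βl)

Z_in ≈ −j19.8 Ω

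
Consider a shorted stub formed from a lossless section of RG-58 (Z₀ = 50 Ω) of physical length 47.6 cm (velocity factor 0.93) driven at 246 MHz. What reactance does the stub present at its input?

λ = v/f = 0.93·c / 246 MHz = 1.13 m
βl = 2π·l/λ = 2π × 0.42 = 151°
tan(βl) = -0.552
For a shorted stub, Z_in = jZ_0·tan(βl)

X_in ≈ -27.6 Ω (capacitive)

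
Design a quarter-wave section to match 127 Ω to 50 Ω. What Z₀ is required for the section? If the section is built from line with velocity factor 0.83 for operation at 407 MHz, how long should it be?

Z_qwt = √(Z_0·R_L) = √(50 × 127) = √6350
λ = 0.83·c/f = 0.612 m, so l = λ/4 = 0.153 m

Z_qwt ≈ 79.7 Ω; length ≈ 15.3 cm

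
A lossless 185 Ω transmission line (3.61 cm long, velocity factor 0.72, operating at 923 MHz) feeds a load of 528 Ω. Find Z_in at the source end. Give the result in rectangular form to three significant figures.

λ = v/f = 0.72·c / 923 MHz = 0.234 m
βl = 2π·l/λ = 2π × 0.154 = 55.5°
tan(βl) = tan(55.5°) = 1.46
Z_in = Z_0·(Z_L + jZ_0·tanβl)/(Z_0 + jZ_L·tanβl)
     = 185·(528 + j270)/(185 + j769)

Z_in ≈ 90.1 − j105 Ω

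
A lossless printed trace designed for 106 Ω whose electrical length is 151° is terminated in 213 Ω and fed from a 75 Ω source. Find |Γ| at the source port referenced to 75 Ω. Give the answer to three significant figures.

tan(βl) = -0.554
Z_in = Z_0·(Z_L + jZ_0·tanβl)/(Z_0 + jZ_L·tanβl) = 124 + j79.7 Ω
Γ_s = (Z_in − Z_s)/(Z_in + Z_s) = (49.3 + j79.7)/(199 + j79.7), |Γ_s| = 0.436

|Γ| ≈ 0.436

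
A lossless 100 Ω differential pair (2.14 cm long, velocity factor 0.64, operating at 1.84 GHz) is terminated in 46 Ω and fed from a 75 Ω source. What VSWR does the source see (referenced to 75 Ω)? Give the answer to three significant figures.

λ = v/f = 0.64·c / 1.84 GHz = 0.104 m
βl = 2π·l/λ = 2π × 0.205 = 73.8°
tan(βl) = 3.45
Z_in = Z_0·(Z_L + jZ_0·tanβl)/(Z_0 + jZ_L·tanβl) = 169 + j77.3 Ω
Γ_s = (Z_in − Z_s)/(Z_in + Z_s) = (93.7 + j77.3)/(244 + j77.3), |Γ_s| = 0.475
VSWR = (1 + |Γ_s|)/(1 − |Γ_s|)

VSWR ≈ 2.81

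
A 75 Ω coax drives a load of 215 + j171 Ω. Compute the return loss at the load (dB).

Γ = (140 + j171)/(290 + j171), |Γ| = 0.656
RL = −20·log₁₀|Γ| = −20·log₁₀(0.656)

RL ≈ 3.66 dB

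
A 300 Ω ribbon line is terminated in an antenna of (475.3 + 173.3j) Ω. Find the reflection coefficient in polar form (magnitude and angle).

Γ = (Z_L − Z_0)/(Z_L + Z_0) = (175.3 + j173.3)/(775.3 + j173.3)
|Γ| = 247/794 = 0.31

Γ ≈ 0.31 ∠ 32.1°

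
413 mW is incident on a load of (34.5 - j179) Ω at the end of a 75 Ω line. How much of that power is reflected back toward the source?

|Γ| = |(-40.5 − j179)/(109.5 − j179)| = 0.875
|Γ|² = 0.765
P_refl = |Γ|²·P_inc = 316 mW, P_del = (1 − |Γ|²)·P_inc = 97.1 mW

P_reflected ≈ 316 mW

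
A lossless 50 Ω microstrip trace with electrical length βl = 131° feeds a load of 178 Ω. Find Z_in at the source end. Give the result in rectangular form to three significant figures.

tan(βl) = tan(131°) = -1.15
Z_in = Z_0·(Z_L + jZ_0·tanβl)/(Z_0 + jZ_L·tanβl)
     = 50·(178 − j57.5)/(50 − j205)

Z_in ≈ 23.3 + j37.8 Ω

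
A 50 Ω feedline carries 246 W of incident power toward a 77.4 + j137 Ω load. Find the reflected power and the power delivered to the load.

|Γ| = |(27.4 + j137)/(127.4 + j137)| = 0.747
|Γ|² = 0.558
P_refl = |Γ|²·P_inc = 137 W, P_del = (1 − |Γ|²)·P_inc = 109 W

P_reflected ≈ 137 W; P_delivered ≈ 109 W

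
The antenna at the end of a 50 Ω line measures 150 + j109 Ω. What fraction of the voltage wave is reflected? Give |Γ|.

|Γ| ≈ 0.649

Γ = (Z_L − Z_0)/(Z_L + Z_0) = (100 + j109)/(200 + j109)
|Γ| = 148/228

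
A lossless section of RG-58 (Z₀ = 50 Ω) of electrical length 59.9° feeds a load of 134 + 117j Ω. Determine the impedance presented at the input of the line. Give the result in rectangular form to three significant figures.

tan(βl) = tan(59.9°) = 1.73
Z_in = Z_0·(Z_L + jZ_0·tanβl)/(Z_0 + jZ_L·tanβl)
     = 50·(134 + j203)/(-152 + j231)

Z_in ≈ 17.4 − j40.4 Ω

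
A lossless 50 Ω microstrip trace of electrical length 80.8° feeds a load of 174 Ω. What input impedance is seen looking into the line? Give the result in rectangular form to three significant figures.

tan(βl) = tan(80.8°) = 6.17
Z_in = Z_0·(Z_L + jZ_0·tanβl)/(Z_0 + jZ_L·tanβl)
     = 50·(174 + j309)/(50 + j1070)

Z_in ≈ 14.7 − j7.41 Ω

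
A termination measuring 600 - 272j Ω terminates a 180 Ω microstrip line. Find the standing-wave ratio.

VSWR ≈ 4.07

Γ = (Z_L − Z_0)/(Z_L + Z_0) = (420 − j272)/(780 − j272)
|Γ| = 500/826 = 0.606
VSWR = (1 + |Γ|)/(1 − |Γ|) = 1.61/0.394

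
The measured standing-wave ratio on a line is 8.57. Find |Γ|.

|Γ| = (S − 1)/(S + 1) = (8.57 − 1)/(8.57 + 1) = 7.57/9.57

|Γ| ≈ 0.791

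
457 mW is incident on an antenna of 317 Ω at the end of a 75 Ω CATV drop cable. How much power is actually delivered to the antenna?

Γ = (317 − 75)/(317 + 75) = 0.617
|Γ|² = 0.381
P_refl = |Γ|²·P_inc = 174 mW, P_del = (1 − |Γ|²)·P_inc = 283 mW

P_delivered ≈ 283 mW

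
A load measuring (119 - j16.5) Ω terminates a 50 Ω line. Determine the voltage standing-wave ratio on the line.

Γ = (Z_L − Z_0)/(Z_L + Z_0) = (69 − j16.5)/(169 − j16.5)
|Γ| = 70.9/170 = 0.418
VSWR = (1 + |Γ|)/(1 − |Γ|) = 1.42/0.582

VSWR ≈ 2.44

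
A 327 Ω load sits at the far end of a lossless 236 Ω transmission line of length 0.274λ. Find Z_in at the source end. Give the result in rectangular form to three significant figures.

Z_in ≈ 172 + j17 Ω

βl = 2π × 0.274 = 98.6°
tan(βl) = tan(98.6°) = -6.58
Z_in = Z_0·(Z_L + jZ_0·tanβl)/(Z_0 + jZ_L·tanβl)
     = 236·(327 − j1550)/(236 − j2150)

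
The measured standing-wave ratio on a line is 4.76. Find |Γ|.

|Γ| ≈ 0.653

|Γ| = (S − 1)/(S + 1) = (4.76 − 1)/(4.76 + 1) = 3.76/5.76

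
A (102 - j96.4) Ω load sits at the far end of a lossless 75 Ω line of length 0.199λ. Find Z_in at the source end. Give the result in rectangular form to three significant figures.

Z_in ≈ 25.4 + j5.27 Ω

βl = 2π × 0.199 = 71.6°
tan(βl) = tan(71.6°) = 3.01
Z_in = Z_0·(Z_L + jZ_0·tanβl)/(Z_0 + jZ_L·tanβl)
     = 75·(102 + j130)/(365 + j307)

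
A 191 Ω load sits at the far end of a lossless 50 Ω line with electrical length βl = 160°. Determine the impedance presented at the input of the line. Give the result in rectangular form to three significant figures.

Z_in ≈ 73.7 + j84.3 Ω

tan(βl) = tan(160°) = -0.364
Z_in = Z_0·(Z_L + jZ_0·tanβl)/(Z_0 + jZ_L·tanβl)
     = 50·(191 − j18.2)/(50 − j69.5)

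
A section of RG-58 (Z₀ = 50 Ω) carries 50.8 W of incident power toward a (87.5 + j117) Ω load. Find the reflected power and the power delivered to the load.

|Γ| = |(37.5 + j117)/(137.5 + j117)| = 0.681
|Γ|² = 0.463
P_refl = |Γ|²·P_inc = 23.5 W, P_del = (1 − |Γ|²)·P_inc = 27.3 W

P_reflected ≈ 23.5 W; P_delivered ≈ 27.3 W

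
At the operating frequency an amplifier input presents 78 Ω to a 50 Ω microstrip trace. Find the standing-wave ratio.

VSWR ≈ 1.56

Γ = (78 − 50)/(78 + 50) = 0.219
VSWR = (1 + 0.219)/(1 − 0.219)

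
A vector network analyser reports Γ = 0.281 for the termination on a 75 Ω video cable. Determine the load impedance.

Z_L ≈ 134 Ω

Z_L = Z_0·(1 + Γ)/(1 − Γ) = 75·(1.28)/(0.719)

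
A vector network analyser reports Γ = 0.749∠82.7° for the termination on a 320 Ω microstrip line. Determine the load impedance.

Z_L ≈ 102 + j347 Ω

Z_L = Z_0·(1 + Γ)/(1 − Γ) = 320·(1.1 + j0.743)/(0.905 − j0.743)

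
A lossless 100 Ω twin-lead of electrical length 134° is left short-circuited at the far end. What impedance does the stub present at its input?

Z_in ≈ −j104 Ω

tan(βl) = -1.04
For a short-circuited stub, Z_in = jZ_0·tan(βl)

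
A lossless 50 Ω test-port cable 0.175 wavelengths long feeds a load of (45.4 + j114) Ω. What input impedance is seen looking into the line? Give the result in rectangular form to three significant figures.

Z_in ≈ 14.4 − j53.6 Ω

βl = 2π × 0.175 = 63°
tan(βl) = tan(63°) = 1.96
Z_in = Z_0·(Z_L + jZ_0·tanβl)/(Z_0 + jZ_L·tanβl)
     = 50·(45.4 + j212)/(-174 + j89.1)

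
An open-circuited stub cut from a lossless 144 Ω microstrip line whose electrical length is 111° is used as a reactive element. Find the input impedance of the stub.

Z_in ≈ +j55.3 Ω

tan(βl) = -2.61
For an open-circuited stub, Z_in = −jZ_0·cot(βl) = −jZ_0/tan(βl)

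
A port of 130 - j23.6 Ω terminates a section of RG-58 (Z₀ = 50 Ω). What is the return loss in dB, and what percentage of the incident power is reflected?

RL ≈ 6.76 dB; 21.1% of incident power reflected

Γ = (80 − j23.6)/(180 − j23.6), |Γ| = 0.459
RL = −20·log₁₀(0.459) = 6.76 dB
P_refl/P_inc = |Γ|² = 0.211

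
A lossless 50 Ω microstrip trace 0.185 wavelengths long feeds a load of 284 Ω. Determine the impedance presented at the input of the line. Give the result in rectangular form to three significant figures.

Z_in ≈ 10.4 − j20.8 Ω

βl = 2π × 0.185 = 66.6°
tan(βl) = tan(66.6°) = 2.31
Z_in = Z_0·(Z_L + jZ_0·tanβl)/(Z_0 + jZ_L·tanβl)
     = 50·(284 + j116)/(50 + j656)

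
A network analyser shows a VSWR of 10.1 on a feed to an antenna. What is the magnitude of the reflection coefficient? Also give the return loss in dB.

|Γ| ≈ 0.82; return loss ≈ 1.73 dB

|Γ| = (S − 1)/(S + 1) = (10.1 − 1)/(10.1 + 1) = 9.1/11.1
RL = −20·log₁₀|Γ| = −20·log₁₀(0.82)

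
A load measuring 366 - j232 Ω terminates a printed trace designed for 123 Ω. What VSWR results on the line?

Γ = (Z_L − Z_0)/(Z_L + Z_0) = (243 − j232)/(489 − j232)
|Γ| = 336/541 = 0.621
VSWR = (1 + |Γ|)/(1 − |Γ|) = 1.62/0.379

VSWR ≈ 4.27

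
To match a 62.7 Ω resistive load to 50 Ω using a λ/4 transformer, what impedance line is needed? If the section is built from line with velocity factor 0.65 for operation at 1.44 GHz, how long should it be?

Z_qwt ≈ 56 Ω; length ≈ 3.39 cm

Z_qwt = √(Z_0·R_L) = √(50 × 62.7) = √3135
λ = 0.65·c/f = 0.135 m, so l = λ/4 = 0.0339 m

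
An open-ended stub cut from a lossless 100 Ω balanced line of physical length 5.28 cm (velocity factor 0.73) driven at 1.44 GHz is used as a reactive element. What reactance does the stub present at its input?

λ = v/f = 0.73·c / 1.44 GHz = 0.152 m
βl = 2π·l/λ = 2π × 0.347 = 125°
tan(βl) = -1.43
For an open-ended stub, Z_in = −jZ_0·cot(βl) = −jZ_0/tan(βl)

X_in ≈ 70 Ω (inductive)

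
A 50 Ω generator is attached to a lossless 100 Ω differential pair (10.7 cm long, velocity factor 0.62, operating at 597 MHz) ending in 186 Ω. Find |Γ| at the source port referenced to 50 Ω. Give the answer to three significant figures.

|Γ| ≈ 0.365

λ = v/f = 0.62·c / 597 MHz = 0.312 m
βl = 2π·l/λ = 2π × 0.343 = 124°
tan(βl) = -1.5
Z_in = Z_0·(Z_L + jZ_0·tanβl)/(Z_0 + jZ_L·tanβl) = 68.8 + j41.9 Ω
Γ_s = (Z_in − Z_s)/(Z_in + Z_s) = (18.8 + j41.9)/(119 + j41.9), |Γ_s| = 0.365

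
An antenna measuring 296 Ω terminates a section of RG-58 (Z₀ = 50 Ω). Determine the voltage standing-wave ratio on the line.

Γ = (296 − 50)/(296 + 50) = 0.711
VSWR = (1 + 0.711)/(1 − 0.711)

VSWR ≈ 5.92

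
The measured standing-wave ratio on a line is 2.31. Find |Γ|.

|Γ| ≈ 0.396

|Γ| = (S − 1)/(S + 1) = (2.31 − 1)/(2.31 + 1) = 1.31/3.31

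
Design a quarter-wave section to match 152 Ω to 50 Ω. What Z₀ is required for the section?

Z_qwt ≈ 87.2 Ω

Z_qwt = √(Z_0·R_L) = √(50 × 152) = √7600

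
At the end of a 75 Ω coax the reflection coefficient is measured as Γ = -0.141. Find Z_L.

Z_L = Z_0·(1 + Γ)/(1 − Γ) = 75·(0.859)/(1.14)

Z_L ≈ 56.5 Ω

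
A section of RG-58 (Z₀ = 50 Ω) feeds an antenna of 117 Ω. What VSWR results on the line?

For a purely resistive load, VSWR = R_L/Z_0 or Z_0/R_L (whichever > 1) = 117/50

VSWR ≈ 2.34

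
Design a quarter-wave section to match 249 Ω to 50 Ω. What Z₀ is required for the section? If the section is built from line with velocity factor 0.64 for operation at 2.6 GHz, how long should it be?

Z_qwt = √(Z_0·R_L) = √(50 × 249) = √12450
λ = 0.64·c/f = 0.0738 m, so l = λ/4 = 0.0185 m

Z_qwt ≈ 112 Ω; length ≈ 1.85 cm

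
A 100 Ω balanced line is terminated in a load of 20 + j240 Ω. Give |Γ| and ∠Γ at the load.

Γ = (Z_L − Z_0)/(Z_L + Z_0) = (-80 + j240)/(120 + j240)
|Γ| = 253/268 = 0.943

Γ ≈ 0.943 ∠ 45°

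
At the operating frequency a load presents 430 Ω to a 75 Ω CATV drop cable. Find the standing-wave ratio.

VSWR ≈ 5.73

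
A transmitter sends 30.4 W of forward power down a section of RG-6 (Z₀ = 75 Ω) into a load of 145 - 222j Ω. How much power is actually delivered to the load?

|Γ| = |(70 − j222)/(220 − j222)| = 0.745
|Γ|² = 0.555
P_refl = |Γ|²·P_inc = 16.9 W, P_del = (1 − |Γ|²)·P_inc = 13.5 W

P_delivered ≈ 13.5 W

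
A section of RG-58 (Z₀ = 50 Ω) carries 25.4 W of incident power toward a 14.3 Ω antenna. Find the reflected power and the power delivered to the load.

P_reflected ≈ 7.83 W; P_delivered ≈ 17.6 W

Γ = (14.3 − 50)/(14.3 + 50) = -0.555
|Γ|² = 0.308
P_refl = |Γ|²·P_inc = 7.83 W, P_del = (1 − |Γ|²)·P_inc = 17.6 W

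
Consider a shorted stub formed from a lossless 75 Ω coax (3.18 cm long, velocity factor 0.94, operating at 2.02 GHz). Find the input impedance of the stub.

λ = v/f = 0.94·c / 2.02 GHz = 0.14 m
βl = 2π·l/λ = 2π × 0.228 = 82°
tan(βl) = 7.12
For a shorted stub, Z_in = jZ_0·tan(βl)

Z_in ≈ +j534 Ω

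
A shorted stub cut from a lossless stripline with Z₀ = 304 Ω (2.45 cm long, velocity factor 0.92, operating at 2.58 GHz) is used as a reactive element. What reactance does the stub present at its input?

λ = v/f = 0.92·c / 2.58 GHz = 0.107 m
βl = 2π·l/λ = 2π × 0.229 = 82.4°
tan(βl) = 7.54
For a shorted stub, Z_in = jZ_0·tan(βl)

X_in ≈ 2290 Ω (inductive)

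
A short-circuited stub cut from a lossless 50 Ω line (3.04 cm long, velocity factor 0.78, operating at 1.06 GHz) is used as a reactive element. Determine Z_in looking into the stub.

Z_in ≈ +j58.7 Ω

λ = v/f = 0.78·c / 1.06 GHz = 0.221 m
βl = 2π·l/λ = 2π × 0.138 = 49.6°
tan(βl) = 1.17
For a short-circuited stub, Z_in = jZ_0·tan(βl)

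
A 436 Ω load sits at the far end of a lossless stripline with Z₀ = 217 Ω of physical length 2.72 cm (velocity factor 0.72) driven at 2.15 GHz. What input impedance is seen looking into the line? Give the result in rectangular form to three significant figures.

Z_in ≈ 109 + j21.3 Ω

λ = v/f = 0.72·c / 2.15 GHz = 0.1 m
βl = 2π·l/λ = 2π × 0.271 = 97.5°
tan(βl) = tan(97.5°) = -7.63
Z_in = Z_0·(Z_L + jZ_0·tanβl)/(Z_0 + jZ_L·tanβl)
     = 217·(436 − j1660)/(217 − j3330)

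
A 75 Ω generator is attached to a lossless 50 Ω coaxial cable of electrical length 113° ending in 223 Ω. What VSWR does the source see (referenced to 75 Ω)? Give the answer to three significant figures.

VSWR ≈ 6.14

tan(βl) = -2.36
Z_in = Z_0·(Z_L + jZ_0·tanβl)/(Z_0 + jZ_L·tanβl) = 13.1 + j20 Ω
Γ_s = (Z_in − Z_s)/(Z_in + Z_s) = (-61.9 + j20)/(88.1 + j20), |Γ_s| = 0.72
VSWR = (1 + |Γ_s|)/(1 − |Γ_s|)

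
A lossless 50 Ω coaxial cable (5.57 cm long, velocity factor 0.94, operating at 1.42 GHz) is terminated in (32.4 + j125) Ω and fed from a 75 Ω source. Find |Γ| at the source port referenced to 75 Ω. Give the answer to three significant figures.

|Γ| ≈ 0.891

λ = v/f = 0.94·c / 1.42 GHz = 0.199 m
βl = 2π·l/λ = 2π × 0.28 = 101°
tan(βl) = -5.16
Z_in = Z_0·(Z_L + jZ_0·tanβl)/(Z_0 + jZ_L·tanβl) = 4.38 − j8.51 Ω
Γ_s = (Z_in − Z_s)/(Z_in + Z_s) = (-70.6 − j8.51)/(79.4 − j8.51), |Γ_s| = 0.891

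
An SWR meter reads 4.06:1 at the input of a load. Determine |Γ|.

|Γ| ≈ 0.605

|Γ| = (S − 1)/(S + 1) = (4.06 − 1)/(4.06 + 1) = 3.06/5.06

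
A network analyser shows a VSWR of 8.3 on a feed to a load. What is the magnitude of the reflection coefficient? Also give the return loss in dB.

|Γ| ≈ 0.785; return loss ≈ 2.1 dB

|Γ| = (S − 1)/(S + 1) = (8.3 − 1)/(8.3 + 1) = 7.3/9.3
RL = −20·log₁₀|Γ| = −20·log₁₀(0.785)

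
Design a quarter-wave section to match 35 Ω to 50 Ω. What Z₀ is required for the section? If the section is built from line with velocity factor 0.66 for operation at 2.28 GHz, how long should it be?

Z_qwt = √(Z_0·R_L) = √(50 × 35) = √1750
λ = 0.66·c/f = 0.0868 m, so l = λ/4 = 0.0217 m

Z_qwt ≈ 41.8 Ω; length ≈ 2.17 cm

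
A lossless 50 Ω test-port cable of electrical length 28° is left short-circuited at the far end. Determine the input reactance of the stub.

X_in ≈ 26.6 Ω (inductive)

tan(βl) = 0.532
For a short-circuited stub, Z_in = jZ_0·tan(βl)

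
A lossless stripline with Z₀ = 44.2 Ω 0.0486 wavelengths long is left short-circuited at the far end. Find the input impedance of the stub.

Z_in ≈ +j13.9 Ω

βl = 2π × 0.0486 = 17.5°
tan(βl) = 0.315
For a short-circuited stub, Z_in = jZ_0·tan(βl)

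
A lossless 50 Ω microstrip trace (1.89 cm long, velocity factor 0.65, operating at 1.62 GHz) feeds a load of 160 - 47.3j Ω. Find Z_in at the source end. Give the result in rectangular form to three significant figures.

Z_in ≈ 17.9 − j24.1 Ω

λ = v/f = 0.65·c / 1.62 GHz = 0.12 m
βl = 2π·l/λ = 2π × 0.157 = 56.5°
tan(βl) = tan(56.5°) = 1.51
Z_in = Z_0·(Z_L + jZ_0·tanβl)/(Z_0 + jZ_L·tanβl)
     = 50·(160 + j28.3)/(122 + j242)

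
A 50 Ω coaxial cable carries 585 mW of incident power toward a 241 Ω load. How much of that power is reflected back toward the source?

Γ = (241 − 50)/(241 + 50) = 0.656
|Γ|² = 0.431
P_refl = |Γ|²·P_inc = 252 mW, P_del = (1 − |Γ|²)·P_inc = 333 mW

P_reflected ≈ 252 mW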